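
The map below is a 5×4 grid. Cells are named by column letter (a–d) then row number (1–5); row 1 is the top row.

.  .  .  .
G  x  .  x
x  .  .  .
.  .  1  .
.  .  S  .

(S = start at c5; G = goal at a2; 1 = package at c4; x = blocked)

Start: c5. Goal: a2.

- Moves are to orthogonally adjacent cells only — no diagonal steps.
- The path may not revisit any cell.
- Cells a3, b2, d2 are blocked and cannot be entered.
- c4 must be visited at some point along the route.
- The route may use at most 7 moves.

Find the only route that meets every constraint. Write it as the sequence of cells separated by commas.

The budget equals the shortest possible length, so every move has to be on a shortest route through the required cells.
Route from c5: up 4 to c1, left 2 to a1, down 1 to a2 — 7 moves in all.
Check: all required cells visited; 7 ≤ 7 moves.

c5, c4, c3, c2, c1, b1, a1, a2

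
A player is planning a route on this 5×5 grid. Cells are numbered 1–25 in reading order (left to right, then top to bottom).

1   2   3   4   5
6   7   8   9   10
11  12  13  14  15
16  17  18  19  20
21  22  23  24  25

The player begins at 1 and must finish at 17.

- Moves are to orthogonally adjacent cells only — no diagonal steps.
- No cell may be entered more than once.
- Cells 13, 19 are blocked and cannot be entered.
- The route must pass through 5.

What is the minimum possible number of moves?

Any route passes through 5 somewhere between 1 and 17. Summing Manhattan distances along the two legs (1 → 5 → 17) gives a lower bound of 4 + 6 = 10 moves.
A route of 10 moves achieves this: 1 → 2 → 3 → 4 → 5 → 10 → 9 → 8 → 7 → 12 → 17.
Since 10 matches the lower bound, it is optimal.

10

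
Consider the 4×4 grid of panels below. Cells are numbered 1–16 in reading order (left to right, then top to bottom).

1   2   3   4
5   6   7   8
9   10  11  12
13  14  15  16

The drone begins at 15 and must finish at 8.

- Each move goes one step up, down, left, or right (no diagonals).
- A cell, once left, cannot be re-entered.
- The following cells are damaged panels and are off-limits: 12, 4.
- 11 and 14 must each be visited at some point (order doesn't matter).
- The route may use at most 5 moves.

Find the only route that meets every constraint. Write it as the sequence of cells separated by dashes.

15 - 14 - 10 - 11 - 7 - 8

The budget equals the shortest possible length, so every move has to be on a shortest route through the required cells.
Route from 15: left 1 to 14, up 1 to 10, right 1 to 11, up 1 to 7, right 1 to 8 — 5 moves in all.
Check: all required cells visited; 5 ≤ 5 moves.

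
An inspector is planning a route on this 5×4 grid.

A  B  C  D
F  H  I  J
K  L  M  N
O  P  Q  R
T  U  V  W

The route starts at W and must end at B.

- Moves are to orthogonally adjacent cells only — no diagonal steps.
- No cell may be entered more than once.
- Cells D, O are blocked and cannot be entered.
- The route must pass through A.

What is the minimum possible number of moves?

Any route passes through A somewhere between W and B. Summing Manhattan distances along the two legs (W → A → B) gives a lower bound of 7 + 1 = 8 moves.
A route of 8 moves achieves this: W → R → N → J → I → H → F → A → B.
Since 8 matches the lower bound, it is optimal.

8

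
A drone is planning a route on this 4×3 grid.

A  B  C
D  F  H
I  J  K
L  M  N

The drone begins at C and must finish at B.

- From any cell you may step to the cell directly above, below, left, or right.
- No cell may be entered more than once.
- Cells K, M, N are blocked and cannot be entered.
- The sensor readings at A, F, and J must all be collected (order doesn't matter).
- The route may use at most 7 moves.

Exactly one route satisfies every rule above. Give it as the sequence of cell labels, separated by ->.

The budget equals the shortest possible length, so every move has to be on a shortest route through the required cells.
Route from C: down to H, left to F, down to J, left to I, 2× up (reaching A), right to B — 7 moves in all.
Check: all required cells visited; 7 ≤ 7 moves.

C -> H -> F -> J -> I -> D -> A -> B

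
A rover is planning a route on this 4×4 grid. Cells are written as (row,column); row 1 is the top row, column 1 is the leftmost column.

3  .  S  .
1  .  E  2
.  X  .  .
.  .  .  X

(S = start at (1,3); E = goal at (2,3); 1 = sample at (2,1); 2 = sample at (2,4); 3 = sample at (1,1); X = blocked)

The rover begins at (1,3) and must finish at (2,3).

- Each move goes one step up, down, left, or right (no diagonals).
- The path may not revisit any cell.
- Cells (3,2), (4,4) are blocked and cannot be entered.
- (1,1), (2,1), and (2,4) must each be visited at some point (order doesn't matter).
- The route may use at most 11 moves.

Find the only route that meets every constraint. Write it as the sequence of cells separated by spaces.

Any route must reach (1,1), (2,1), and (2,4) and still end at (2,3) within 11 moves, so the order of the required stops is forced.
Route from (1,3): left 2 to (1,1), down 3 to (4,1), right 2 to (4,3), up 1 to (3,3), right 1 to (3,4), up 1 to (2,4), left 1 to (2,3) — 11 moves in all.
Check: all required cells visited; 11 ≤ 11 moves.

(1,3) (1,2) (1,1) (2,1) (3,1) (4,1) (4,2) (4,3) (3,3) (3,4) (2,4) (2,3)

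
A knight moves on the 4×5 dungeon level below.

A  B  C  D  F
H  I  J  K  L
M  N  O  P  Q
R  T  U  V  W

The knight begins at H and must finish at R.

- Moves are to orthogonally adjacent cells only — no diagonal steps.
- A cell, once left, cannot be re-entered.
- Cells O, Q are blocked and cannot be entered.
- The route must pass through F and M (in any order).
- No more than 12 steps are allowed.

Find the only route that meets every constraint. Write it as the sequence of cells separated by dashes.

H - A - B - C - D - F - L - K - J - I - N - M - R

Any route must reach F and M and still end at R within 12 moves, so the order of the required stops is forced.
Route from H: up 1 to A, right 4 to F, down 1 to L, left 3 to I, down 1 to N, left 1 to M, down 1 to R — 12 moves in all.
Check: all required cells visited; 12 ≤ 12 moves.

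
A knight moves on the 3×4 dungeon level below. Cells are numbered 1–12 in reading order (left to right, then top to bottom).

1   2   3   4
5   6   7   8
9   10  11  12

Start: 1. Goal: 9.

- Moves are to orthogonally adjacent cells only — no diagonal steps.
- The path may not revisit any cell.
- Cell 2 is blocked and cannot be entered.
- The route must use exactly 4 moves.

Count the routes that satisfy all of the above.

Need simple routes of exactly 4 moves from 1 to 9 (Manhattan distance 2, so 1 moves are spent on a detour and 1 undoing it).
Enumerating: 1 5 6 10 9.
That gives 1 route.

1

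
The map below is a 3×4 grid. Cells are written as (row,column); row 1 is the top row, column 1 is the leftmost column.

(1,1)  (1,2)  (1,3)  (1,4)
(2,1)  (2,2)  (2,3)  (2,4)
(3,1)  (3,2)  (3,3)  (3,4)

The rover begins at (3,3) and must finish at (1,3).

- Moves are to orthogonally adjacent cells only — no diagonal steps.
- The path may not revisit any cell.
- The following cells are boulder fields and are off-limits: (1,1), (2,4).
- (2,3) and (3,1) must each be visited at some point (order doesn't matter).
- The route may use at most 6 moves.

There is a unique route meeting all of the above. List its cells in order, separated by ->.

Any route must reach (2,3) and (3,1) and still end at (1,3) within 6 moves, so the order of the required stops is forced.
Route from (3,3): 2× left (reaching (3,1)), up to (2,1), 2× right (reaching (2,3)), up to (1,3) — 6 moves in all.
Check: all required cells visited; 6 ≤ 6 moves.

(3,3) -> (3,2) -> (3,1) -> (2,1) -> (2,2) -> (2,3) -> (1,3)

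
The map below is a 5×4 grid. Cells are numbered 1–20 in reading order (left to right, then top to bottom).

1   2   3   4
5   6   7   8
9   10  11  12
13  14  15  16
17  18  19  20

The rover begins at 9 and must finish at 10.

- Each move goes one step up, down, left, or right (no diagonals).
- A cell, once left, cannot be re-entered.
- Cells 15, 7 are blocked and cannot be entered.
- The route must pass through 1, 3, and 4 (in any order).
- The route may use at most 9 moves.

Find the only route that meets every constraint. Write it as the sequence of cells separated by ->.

9 -> 5 -> 1 -> 2 -> 3 -> 4 -> 8 -> 12 -> 11 -> 10

The 9-move cap with required stops at 1, 3, 4 leaves no slack for detours.
Route from 9: 2× up (reaching 1), 3× right (reaching 4), 2× down (reaching 12), 2× left (reaching 10) — 9 moves in all.
Check: all required cells visited; 9 ≤ 9 moves.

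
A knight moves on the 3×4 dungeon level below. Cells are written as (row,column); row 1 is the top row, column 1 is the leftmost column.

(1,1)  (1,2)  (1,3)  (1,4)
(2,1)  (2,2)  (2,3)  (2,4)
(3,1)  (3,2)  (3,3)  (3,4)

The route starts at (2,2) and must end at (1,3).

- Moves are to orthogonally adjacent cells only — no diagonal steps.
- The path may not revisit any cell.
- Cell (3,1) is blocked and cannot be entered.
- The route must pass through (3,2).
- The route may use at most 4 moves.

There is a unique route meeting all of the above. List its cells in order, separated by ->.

(2,2) -> (3,2) -> (3,3) -> (2,3) -> (1,3)

The budget equals the shortest possible length, so every move has to be on a shortest route through the required cells.
Route from (2,2): down 1 to (3,2), right 1 to (3,3), up 2 to (1,3) — 4 moves in all.
Check: all required cells visited; 4 ≤ 4 moves.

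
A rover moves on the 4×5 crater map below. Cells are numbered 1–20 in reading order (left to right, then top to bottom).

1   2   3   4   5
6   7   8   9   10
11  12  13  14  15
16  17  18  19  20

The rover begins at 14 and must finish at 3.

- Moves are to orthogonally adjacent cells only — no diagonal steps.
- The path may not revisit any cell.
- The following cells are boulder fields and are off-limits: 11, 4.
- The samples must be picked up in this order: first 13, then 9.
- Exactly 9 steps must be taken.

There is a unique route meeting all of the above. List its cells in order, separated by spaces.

The waypoints must appear in the order 13, 9, with no cell reused.
Route from 14: left to 13, down to 18, 2× right (reaching 20), 2× up (reaching 10), 2× left (reaching 8), up to 3 — 9 moves in all.
Check: order respected (13 at step 1, 9 at step 7); 9 moves as required.

14 13 18 19 20 15 10 9 8 3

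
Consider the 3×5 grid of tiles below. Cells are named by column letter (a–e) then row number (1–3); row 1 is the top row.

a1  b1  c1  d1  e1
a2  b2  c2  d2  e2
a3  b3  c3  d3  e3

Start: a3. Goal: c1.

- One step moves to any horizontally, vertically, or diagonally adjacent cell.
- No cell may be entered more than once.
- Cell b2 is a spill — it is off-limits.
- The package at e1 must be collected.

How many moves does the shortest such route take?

Any route passes through e1 somewhere between a3 and c1. Summing Chebyshev distances along the two legs (a3 → e1 → c1) gives a lower bound of 4 + 2 = 6 moves.
A route of 6 moves achieves this: a3 → b3 → c2 → d1 → e1 → d2 → c1.
Since 6 matches the lower bound, it is optimal.

6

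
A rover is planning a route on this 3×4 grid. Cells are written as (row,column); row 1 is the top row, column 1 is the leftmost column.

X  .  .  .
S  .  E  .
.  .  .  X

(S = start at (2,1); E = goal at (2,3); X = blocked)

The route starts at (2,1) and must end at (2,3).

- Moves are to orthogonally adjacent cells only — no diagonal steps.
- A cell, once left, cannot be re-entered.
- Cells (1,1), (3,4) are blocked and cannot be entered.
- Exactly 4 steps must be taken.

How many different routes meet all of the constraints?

Need simple routes of exactly 4 moves from (2,1) to (2,3) (Manhattan distance 2, so 1 moves are spent on a detour and 1 undoing it).
Enumerating: (2,1) (3,1) (3,2) (2,2) (2,3) | (2,1) (3,1) (3,2) (3,3) (2,3) | (2,1) (2,2) (1,2) (1,3) (2,3) | (2,1) (2,2) (3,2) (3,3) (2,3).
That gives 4 routes.

4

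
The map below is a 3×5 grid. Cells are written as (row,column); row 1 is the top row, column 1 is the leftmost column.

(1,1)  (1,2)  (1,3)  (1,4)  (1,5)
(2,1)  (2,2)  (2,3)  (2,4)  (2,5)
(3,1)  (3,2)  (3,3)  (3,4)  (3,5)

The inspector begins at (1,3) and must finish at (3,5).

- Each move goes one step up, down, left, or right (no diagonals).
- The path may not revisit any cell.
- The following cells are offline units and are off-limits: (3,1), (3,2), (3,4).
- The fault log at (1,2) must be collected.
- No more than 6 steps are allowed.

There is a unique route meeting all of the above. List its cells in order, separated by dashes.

(1,3) - (1,2) - (2,2) - (2,3) - (2,4) - (2,5) - (3,5)

The 6-move cap with required stops at (1,2) leaves no slack for detours.
Route from (1,3): left 1 to (1,2), down 1 to (2,2), right 3 to (2,5), down 1 to (3,5) — 6 moves in all.
Check: all required cells visited; 6 ≤ 6 moves.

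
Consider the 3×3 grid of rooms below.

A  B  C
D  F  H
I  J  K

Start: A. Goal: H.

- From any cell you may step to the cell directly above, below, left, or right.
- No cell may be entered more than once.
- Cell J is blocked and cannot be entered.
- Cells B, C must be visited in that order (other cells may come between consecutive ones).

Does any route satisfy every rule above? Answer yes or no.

One route that works: A → B → C → H.

yes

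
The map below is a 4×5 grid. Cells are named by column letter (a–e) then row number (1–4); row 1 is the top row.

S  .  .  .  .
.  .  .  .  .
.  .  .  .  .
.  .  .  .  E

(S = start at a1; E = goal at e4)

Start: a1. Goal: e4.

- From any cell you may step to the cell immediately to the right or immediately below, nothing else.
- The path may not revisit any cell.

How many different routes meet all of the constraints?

35

A right/down-only route from a1 to e4 makes exactly 3 down-moves and 4 right-moves in some order.
With no other constraints that would be C(7,3) = 35 routes.
That gives 35 routes.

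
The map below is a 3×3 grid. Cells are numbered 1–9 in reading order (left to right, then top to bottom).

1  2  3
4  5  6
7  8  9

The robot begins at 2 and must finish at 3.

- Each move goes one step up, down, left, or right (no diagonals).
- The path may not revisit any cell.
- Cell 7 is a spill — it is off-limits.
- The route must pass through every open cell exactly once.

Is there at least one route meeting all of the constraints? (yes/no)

yes

One route that works: 2 → 1 → 4 → 5 → 8 → 9 → 6 → 3.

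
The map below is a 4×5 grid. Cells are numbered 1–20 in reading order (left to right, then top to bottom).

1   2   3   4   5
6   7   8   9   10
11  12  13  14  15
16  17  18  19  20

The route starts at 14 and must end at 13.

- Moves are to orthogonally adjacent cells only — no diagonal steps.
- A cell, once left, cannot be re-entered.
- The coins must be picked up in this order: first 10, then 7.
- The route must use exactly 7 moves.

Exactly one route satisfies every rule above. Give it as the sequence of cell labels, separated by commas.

The waypoints must appear in the order 10, 7, with no cell reused.
Route from 14: right to 15, up to 10, 3× left (reaching 7), down to 12, right to 13 — 7 moves in all.
Check: order respected (10 at step 2, 7 at step 5); 7 moves as required.

14, 15, 10, 9, 8, 7, 12, 13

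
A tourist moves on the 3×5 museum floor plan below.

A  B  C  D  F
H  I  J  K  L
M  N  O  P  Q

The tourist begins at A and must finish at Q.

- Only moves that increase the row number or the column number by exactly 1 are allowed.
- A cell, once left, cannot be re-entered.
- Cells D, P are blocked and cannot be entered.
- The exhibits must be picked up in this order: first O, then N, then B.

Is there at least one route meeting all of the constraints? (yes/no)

no

N lies to the left of O, so going from O to N would need a leftward move — but moves only go right/down, so O cannot be visited before N.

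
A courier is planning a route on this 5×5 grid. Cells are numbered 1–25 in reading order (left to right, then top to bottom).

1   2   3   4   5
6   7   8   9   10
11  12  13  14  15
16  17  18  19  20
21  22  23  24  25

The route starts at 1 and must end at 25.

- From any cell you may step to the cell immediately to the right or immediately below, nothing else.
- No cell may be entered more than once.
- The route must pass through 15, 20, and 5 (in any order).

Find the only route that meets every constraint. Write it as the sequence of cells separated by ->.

1 -> 2 -> 3 -> 4 -> 5 -> 10 -> 15 -> 20 -> 25

Moves only go right or down, so the column and row indices never decrease.
Route from 1: right 4 to 5, down 4 to 25 — 8 moves in all.
Check: all required cells visited.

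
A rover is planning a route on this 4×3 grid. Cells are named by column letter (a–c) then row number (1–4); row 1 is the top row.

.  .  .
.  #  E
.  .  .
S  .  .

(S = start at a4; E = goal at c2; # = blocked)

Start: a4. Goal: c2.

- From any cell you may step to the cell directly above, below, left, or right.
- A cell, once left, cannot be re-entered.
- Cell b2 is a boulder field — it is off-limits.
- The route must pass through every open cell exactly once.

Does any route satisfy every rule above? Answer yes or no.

One route that works: a4 → b4 → c4 → c3 → b3 → a3 → a2 → a1 → b1 → c1 → c2.

yes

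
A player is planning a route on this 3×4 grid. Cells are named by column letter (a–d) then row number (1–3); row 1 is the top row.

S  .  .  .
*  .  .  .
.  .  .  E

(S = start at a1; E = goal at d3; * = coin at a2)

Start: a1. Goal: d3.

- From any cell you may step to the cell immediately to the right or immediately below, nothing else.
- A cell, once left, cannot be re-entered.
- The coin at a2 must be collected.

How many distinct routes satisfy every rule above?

4

A right/down-only route from a1 to d3 makes exactly 2 down-moves and 3 right-moves in some order.
With no other constraints that would be C(5,2) = 10 routes.
Split at a2 and multiply the segment counts: a1→a2: 1; a2→d3: 4; product = 4.
That gives 4 routes.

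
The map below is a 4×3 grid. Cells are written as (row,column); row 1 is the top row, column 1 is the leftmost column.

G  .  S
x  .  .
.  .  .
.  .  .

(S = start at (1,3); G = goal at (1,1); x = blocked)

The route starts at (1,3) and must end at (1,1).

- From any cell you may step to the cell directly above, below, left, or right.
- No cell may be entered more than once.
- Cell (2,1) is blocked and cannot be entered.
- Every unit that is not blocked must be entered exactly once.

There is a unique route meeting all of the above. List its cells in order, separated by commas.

(1,3), (2,3), (3,3), (4,3), (4,2), (4,1), (3,1), (3,2), (2,2), (1,2), (1,1)

Need to visit all 11 open cells exactly once, starting at (1,3) and ending at (1,1).
Cell (4,1) has only two open neighbours ((3,1) and (4,2)), so the path must pass straight through it: one of those is the cell it's entered from and the other is where it exits.
Route from (1,3): down 3 to (4,3), left 2 to (4,1), up 1 to (3,1), right 1 to (3,2), up 2 to (1,2), left 1 to (1,1) — 10 moves in all.
Check: all 11 open cells covered.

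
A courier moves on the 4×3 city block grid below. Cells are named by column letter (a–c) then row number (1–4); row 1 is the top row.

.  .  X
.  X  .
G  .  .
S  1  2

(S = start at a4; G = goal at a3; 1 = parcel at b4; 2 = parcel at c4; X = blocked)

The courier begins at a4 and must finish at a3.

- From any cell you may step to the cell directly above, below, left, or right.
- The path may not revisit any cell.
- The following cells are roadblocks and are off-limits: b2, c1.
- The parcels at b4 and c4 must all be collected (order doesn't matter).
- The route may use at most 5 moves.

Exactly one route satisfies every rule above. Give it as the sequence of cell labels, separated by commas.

The 5-move cap with required stops at b4, c4 leaves no slack for detours.
Route from a4: 2× right (reaching c4), up to c3, 2× left (reaching a3) — 5 moves in all.
Check: all required cells visited; 5 ≤ 5 moves.

a4, b4, c4, c3, b3, a3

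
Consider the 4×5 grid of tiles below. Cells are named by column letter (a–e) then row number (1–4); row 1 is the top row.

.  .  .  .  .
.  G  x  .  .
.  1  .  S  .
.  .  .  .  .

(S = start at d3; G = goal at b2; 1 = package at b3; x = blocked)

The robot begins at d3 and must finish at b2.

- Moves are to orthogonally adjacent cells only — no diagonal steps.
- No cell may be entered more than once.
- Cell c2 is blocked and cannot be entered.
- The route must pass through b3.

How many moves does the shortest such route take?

Any route passes through b3 somewhere between d3 and b2. Summing Manhattan distances along the two legs (d3 → b3 → b2) gives a lower bound of 2 + 1 = 3 moves.
A route of 3 moves achieves this: d3 → c3 → b3 → b2.
Since 3 matches the lower bound, it is optimal.

3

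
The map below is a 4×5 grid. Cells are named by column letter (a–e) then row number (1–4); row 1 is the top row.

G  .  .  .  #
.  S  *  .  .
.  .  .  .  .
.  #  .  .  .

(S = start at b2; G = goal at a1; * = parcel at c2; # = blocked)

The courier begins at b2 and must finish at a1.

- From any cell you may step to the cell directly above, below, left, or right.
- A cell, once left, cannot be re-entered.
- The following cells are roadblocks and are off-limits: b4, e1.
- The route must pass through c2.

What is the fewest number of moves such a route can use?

Any route passes through c2 somewhere between b2 and a1. Summing Manhattan distances along the two legs (b2 → c2 → a1) gives a lower bound of 1 + 3 = 4 moves.
A route of 4 moves achieves this: b2 → c2 → c1 → b1 → a1.
Since 4 matches the lower bound, it is optimal.

4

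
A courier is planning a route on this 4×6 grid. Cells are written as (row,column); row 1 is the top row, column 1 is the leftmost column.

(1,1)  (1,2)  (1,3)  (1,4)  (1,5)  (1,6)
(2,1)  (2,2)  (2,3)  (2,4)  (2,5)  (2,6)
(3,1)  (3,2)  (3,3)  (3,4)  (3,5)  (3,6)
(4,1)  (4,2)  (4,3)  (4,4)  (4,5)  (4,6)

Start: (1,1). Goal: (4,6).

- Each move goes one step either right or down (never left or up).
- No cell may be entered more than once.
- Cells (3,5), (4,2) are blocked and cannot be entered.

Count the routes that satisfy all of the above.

22

A right/down-only route from (1,1) to (4,6) makes exactly 3 down-moves and 5 right-moves in some order.
With no other constraints that would be C(8,3) = 56 routes.
Subtract routes through each blocked cell (inclusion–exclusion for overlaps): − through (3,5): 30 − through (4,2): 4 → 22.
That gives 22 routes.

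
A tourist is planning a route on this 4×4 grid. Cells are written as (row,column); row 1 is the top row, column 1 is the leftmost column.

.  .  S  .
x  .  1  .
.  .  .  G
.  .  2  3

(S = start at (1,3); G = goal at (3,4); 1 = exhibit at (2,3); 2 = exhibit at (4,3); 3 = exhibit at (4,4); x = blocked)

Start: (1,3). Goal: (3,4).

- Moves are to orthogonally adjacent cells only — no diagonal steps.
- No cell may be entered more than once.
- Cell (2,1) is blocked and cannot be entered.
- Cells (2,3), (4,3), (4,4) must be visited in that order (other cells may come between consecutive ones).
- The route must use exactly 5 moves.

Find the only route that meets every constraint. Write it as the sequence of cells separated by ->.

(1,3) -> (2,3) -> (3,3) -> (4,3) -> (4,4) -> (3,4)

The waypoints must appear in the order (2,3), (4,3), (4,4), with no cell reused.
Route from (1,3): 3× down (reaching (4,3)), right to (4,4), up to (3,4) — 5 moves in all.
Check: order respected (1 at step 1, 2 at step 3, 3 at step 4); 5 moves as required.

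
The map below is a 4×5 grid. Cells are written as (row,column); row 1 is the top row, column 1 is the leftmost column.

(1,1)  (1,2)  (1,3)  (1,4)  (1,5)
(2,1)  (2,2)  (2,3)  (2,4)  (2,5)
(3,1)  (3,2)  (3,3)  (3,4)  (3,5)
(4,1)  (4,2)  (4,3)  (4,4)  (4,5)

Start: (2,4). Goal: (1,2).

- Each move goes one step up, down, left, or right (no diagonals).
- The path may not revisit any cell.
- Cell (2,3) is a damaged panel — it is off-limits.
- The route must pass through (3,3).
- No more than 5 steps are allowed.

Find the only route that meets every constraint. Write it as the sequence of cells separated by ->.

The budget equals the shortest possible length, so every move has to be on a shortest route through the required cells.
Route from (2,4): down 1 to (3,4), left 2 to (3,2), up 2 to (1,2) — 5 moves in all.
Check: all required cells visited; 5 ≤ 5 moves.

(2,4) -> (3,4) -> (3,3) -> (3,2) -> (2,2) -> (1,2)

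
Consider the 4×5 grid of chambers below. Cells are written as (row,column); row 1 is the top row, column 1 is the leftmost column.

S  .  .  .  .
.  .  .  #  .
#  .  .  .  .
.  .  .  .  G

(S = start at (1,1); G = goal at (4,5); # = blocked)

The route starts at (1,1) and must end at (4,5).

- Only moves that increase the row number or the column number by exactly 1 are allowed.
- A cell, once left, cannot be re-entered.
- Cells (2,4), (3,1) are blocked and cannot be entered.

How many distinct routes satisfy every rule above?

18

A right/down-only route from (1,1) to (4,5) makes exactly 3 down-moves and 4 right-moves in some order.
With no other constraints that would be C(7,3) = 35 routes.
Subtract routes through each blocked cell (inclusion–exclusion for overlaps): − through (2,4): 12 − through (3,1): 5 → 18.
That gives 18 routes.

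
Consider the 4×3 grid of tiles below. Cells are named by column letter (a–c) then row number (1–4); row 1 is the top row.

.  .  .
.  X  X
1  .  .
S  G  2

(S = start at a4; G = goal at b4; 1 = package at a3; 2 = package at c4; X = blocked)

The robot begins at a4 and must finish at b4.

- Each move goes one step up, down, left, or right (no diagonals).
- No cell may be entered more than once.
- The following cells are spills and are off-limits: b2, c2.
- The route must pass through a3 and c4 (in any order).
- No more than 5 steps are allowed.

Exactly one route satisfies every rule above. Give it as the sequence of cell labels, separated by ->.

The budget equals the shortest possible length, so every move has to be on a shortest route through the required cells.
Route from a4: up 1 to a3, right 2 to c3, down 1 to c4, left 1 to b4 — 5 moves in all.
Check: all required cells visited; 5 ≤ 5 moves.

a4 -> a3 -> b3 -> c3 -> c4 -> b4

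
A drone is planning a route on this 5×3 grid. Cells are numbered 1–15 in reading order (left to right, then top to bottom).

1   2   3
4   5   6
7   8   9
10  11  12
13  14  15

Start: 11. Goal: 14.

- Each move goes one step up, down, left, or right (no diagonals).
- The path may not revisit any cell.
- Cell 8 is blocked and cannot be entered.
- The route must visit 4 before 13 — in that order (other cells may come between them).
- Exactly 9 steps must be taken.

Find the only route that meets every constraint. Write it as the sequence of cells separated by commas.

The waypoints must appear in the order 4, 13, with no cell reused.
Route from 11: right to 12, 2× up (reaching 6), 2× left (reaching 4), 3× down (reaching 13), right to 14 — 9 moves in all.
Check: order respected (4 at step 5, 13 at step 8); 9 moves as required.

11, 12, 9, 6, 5, 4, 7, 10, 13, 14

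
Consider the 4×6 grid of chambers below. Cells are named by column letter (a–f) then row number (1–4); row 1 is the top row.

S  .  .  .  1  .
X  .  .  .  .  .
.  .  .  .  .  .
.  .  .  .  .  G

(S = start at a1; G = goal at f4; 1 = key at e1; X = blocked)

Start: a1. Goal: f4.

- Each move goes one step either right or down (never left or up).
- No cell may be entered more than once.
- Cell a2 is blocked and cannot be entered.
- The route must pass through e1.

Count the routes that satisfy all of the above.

4

A right/down-only route from a1 to f4 makes exactly 3 down-moves and 5 right-moves in some order.
With no other constraints that would be C(8,3) = 56 routes.
Split at e1 and multiply the segment counts (each segment already excludes blocked cells): a1→e1: 1; e1→f4: 4; product = 4.
That gives 4 routes.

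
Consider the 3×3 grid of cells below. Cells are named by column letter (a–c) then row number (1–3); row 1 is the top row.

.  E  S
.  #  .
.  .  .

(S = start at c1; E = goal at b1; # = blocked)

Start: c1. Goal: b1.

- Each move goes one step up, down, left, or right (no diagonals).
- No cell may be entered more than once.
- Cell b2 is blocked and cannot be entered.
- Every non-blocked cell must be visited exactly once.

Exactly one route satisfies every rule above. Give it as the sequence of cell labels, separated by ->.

Need to visit all 8 open cells exactly once, starting at c1 and ending at b1.
Cell b3 has only two open neighbours (a3 and c3), so the path must pass straight through it: one of those is the cell it's entered from and the other is where it exits.
Route from c1: 2× down (reaching c3), 2× left (reaching a3), 2× up (reaching a1), right to b1 — 7 moves in all.
Check: all 8 open cells covered.

c1 -> c2 -> c3 -> b3 -> a3 -> a2 -> a1 -> b1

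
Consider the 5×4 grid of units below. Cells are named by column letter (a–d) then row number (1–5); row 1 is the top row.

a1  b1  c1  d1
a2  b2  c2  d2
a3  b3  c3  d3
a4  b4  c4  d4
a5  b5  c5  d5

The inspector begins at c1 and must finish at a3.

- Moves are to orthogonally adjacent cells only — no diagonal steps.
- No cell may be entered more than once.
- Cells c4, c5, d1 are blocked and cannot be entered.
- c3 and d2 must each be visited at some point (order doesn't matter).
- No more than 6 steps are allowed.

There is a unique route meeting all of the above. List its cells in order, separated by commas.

c1, c2, d2, d3, c3, b3, a3

Any route must reach c3 and d2 and still end at a3 within 6 moves, so the order of the required stops is forced.
Route from c1: down to c2, right to d2, down to d3, 3× left (reaching a3) — 6 moves in all.
Check: all required cells visited; 6 ≤ 6 moves.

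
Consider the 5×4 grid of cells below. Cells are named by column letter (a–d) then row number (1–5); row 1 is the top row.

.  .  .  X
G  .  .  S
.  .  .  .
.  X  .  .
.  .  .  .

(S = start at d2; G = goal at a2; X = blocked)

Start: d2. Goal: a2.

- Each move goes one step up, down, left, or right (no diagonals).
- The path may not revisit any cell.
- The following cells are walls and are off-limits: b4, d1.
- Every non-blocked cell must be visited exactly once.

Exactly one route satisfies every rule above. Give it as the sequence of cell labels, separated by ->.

Need to visit all 18 open cells exactly once, starting at d2 and ending at a2.
Cell a5 has only two open neighbours (a4 and b5), so the path must pass straight through it: one of those is the cell it's entered from and the other is where it exits.
Route from d2: down to d3, left to c3, down to c4, right to d4, down to d5, 3× left (reaching a5), 2× up (reaching a3), right to b3, up to b2, right to c2, up to c1, 2× left (reaching a1), down to a2 — 17 moves in all.
Check: all 18 open cells covered.

d2 -> d3 -> c3 -> c4 -> d4 -> d5 -> c5 -> b5 -> a5 -> a4 -> a3 -> b3 -> b2 -> c2 -> c1 -> b1 -> a1 -> a2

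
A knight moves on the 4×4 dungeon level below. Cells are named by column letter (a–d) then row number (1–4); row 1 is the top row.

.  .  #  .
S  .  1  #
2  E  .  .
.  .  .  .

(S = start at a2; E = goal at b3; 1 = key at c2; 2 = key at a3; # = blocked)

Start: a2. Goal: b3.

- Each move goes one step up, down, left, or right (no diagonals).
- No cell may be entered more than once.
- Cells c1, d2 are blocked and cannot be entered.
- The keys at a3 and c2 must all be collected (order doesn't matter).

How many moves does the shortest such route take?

8

Any route passes through a3 and c2 in some order between a2 and b3. Summing Manhattan distances along each leg and taking the cheapest ordering (a2 → c2 → a3 → b3) gives a lower bound of 2 + 3 + 1 = 6 moves.
The shortest route satisfying every rule uses 8 moves: a2 → a3 → a4 → b4 → c4 → c3 → c2 → b2 → b3.
The bound of 6 isn't tight here; checking systematically, no route of length 6 through 7 satisfies every constraint, so 8 is the minimum.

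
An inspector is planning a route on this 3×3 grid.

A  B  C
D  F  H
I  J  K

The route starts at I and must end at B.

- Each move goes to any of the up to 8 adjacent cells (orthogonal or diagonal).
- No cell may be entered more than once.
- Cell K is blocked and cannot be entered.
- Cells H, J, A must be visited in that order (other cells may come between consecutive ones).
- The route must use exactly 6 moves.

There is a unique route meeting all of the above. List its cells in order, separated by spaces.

I F H J D A B

The waypoints must appear in the order H, J, A, with no cell reused.
Route from I: up-right to F, right to H, down-left to J, up-left to D, up to A, right to B — 6 moves in all.
Check: order respected (H at step 2, J at step 3, A at step 5); 6 moves as required.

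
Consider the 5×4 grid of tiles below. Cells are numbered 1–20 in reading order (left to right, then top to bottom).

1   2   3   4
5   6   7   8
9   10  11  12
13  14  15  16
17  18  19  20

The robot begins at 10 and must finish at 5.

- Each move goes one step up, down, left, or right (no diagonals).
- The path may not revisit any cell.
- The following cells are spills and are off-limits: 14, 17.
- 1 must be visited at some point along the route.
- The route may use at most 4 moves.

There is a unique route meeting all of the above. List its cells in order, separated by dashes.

The 4-move cap with required stops at 1 leaves no slack for detours.
Route from 10: 2× up (reaching 2), left to 1, down to 5 — 4 moves in all.
Check: all required cells visited; 4 ≤ 4 moves.

10 - 6 - 2 - 1 - 5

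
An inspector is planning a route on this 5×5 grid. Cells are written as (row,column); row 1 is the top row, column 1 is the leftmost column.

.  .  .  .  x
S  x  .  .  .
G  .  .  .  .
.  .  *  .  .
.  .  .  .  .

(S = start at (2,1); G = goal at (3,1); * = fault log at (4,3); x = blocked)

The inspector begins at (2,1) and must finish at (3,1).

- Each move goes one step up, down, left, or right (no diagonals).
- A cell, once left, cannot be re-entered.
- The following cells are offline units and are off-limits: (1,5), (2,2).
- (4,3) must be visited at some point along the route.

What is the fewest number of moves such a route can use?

9

Any route passes through (4,3) somewhere between (2,1) and (3,1). Summing Manhattan distances along the two legs ((2,1) → (4,3) → (3,1)) gives a lower bound of 4 + 3 = 7 moves.
The shortest route satisfying every rule uses 9 moves: (2,1) → (1,1) → (1,2) → (1,3) → (2,3) → (3,3) → (4,3) → (4,2) → (3,2) → (3,1).
The no-revisit rule (legs can't share cells) pushes the minimum above the 7-move bound; an exhaustive check rules out every length from 7 to 8, leaving 9 as the minimum.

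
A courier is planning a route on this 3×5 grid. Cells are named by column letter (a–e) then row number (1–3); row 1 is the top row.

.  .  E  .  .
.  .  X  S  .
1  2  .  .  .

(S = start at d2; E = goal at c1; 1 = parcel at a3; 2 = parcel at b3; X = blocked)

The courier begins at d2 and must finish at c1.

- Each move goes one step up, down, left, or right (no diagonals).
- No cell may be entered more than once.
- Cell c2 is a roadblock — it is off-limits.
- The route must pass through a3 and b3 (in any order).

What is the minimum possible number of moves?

Any route passes through a3 and b3 in some order between d2 and c1. Summing Manhattan distances along each leg and taking the cheapest ordering (d2 → a3 → b3 → c1) gives a lower bound of 4 + 1 + 3 = 8 moves.
A route of 8 moves achieves this: d2 → d3 → c3 → b3 → a3 → a2 → a1 → b1 → c1.
Since 8 matches the lower bound, it is optimal.

8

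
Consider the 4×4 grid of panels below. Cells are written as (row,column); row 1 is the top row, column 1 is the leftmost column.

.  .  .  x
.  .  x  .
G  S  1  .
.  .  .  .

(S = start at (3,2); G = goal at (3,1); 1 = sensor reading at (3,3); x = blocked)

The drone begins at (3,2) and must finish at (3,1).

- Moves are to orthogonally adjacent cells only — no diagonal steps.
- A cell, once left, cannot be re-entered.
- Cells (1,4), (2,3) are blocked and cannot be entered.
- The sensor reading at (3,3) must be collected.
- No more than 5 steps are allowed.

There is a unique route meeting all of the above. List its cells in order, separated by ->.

(3,2) -> (3,3) -> (4,3) -> (4,2) -> (4,1) -> (3,1)

The 5-move cap with required stops at (3,3) leaves no slack for detours.
Route from (3,2): right to (3,3), down to (4,3), 2× left (reaching (4,1)), up to (3,1) — 5 moves in all.
Check: all required cells visited; 5 ≤ 5 moves.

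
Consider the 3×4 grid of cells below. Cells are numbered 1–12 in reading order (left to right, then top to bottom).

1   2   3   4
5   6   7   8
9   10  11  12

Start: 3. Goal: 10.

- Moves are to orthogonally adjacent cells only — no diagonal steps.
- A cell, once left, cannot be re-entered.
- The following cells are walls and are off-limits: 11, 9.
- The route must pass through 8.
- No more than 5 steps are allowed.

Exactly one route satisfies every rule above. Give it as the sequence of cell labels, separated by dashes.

3 - 4 - 8 - 7 - 6 - 10

Any route must reach 8 and still end at 10 within 5 moves, so the order of the required stops is forced.
Route from 3: right 1 to 4, down 1 to 8, left 2 to 6, down 1 to 10 — 5 moves in all.
Check: all required cells visited; 5 ≤ 5 moves.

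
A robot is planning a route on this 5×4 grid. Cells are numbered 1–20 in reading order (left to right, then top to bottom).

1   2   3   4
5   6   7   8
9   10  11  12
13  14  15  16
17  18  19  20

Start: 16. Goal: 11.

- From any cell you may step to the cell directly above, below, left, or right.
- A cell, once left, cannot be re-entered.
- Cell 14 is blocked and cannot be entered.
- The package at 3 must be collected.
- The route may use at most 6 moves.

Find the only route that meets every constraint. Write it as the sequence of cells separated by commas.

16, 12, 8, 4, 3, 7, 11

The 6-move cap with required stops at 3 leaves no slack for detours.
Route from 16: 3× up (reaching 4), left to 3, 2× down (reaching 11) — 6 moves in all.
Check: all required cells visited; 6 ≤ 6 moves.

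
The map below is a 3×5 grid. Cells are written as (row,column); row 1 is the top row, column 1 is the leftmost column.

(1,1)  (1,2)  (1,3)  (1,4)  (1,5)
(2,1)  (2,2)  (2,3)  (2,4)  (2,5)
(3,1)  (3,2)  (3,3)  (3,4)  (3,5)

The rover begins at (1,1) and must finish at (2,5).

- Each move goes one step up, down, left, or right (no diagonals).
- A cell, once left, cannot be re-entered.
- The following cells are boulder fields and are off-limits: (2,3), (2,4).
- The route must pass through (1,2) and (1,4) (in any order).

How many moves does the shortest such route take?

Any route passes through (1,2) and (1,4) in some order between (1,1) and (2,5). Summing Manhattan distances along each leg and taking the cheapest ordering ((1,1) → (1,2) → (1,4) → (2,5)) gives a lower bound of 1 + 2 + 2 = 5 moves.
A route of 5 moves achieves this: (1,1) → (1,2) → (1,3) → (1,4) → (1,5) → (2,5).
Since 5 matches the lower bound, it is optimal.

5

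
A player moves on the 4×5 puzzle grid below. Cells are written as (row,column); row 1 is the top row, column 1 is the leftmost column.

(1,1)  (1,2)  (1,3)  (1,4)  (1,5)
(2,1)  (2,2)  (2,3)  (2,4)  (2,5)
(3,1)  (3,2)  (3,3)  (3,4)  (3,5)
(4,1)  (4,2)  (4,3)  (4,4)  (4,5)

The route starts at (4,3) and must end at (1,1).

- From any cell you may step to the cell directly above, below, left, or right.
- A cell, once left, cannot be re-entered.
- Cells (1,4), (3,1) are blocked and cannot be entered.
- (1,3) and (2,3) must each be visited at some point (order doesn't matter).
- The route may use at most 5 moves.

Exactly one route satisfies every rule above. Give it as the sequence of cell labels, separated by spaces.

Any route must reach (1,3) and (2,3) and still end at (1,1) within 5 moves, so the order of the required stops is forced.
Route from (4,3): up 3 to (1,3), left 2 to (1,1) — 5 moves in all.
Check: all required cells visited; 5 ≤ 5 moves.

(4,3) (3,3) (2,3) (1,3) (1,2) (1,1)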